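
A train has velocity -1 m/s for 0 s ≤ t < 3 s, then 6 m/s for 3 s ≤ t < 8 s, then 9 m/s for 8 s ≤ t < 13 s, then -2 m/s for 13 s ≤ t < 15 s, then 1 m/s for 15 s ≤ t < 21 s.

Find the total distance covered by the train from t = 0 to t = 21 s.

Total distance travelled is ∫|v| dt — sum the magnitudes of each area piece.
0–3 s: |-1| × 3 = 3 m
3–8 s: |6| × 5 = 30 m
8–13 s: |9| × 5 = 45 m
13–15 s: |-2| × 2 = 4 m
15–21 s: |1| × 6 = 6 m
Total distance = 88 m

88 m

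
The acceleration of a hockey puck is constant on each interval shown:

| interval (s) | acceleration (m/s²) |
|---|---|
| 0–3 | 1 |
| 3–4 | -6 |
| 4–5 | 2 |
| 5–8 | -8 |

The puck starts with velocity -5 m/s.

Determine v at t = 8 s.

Δv equals the area under the a-t graph; then v = v₀ + Δv.
0–3 s: 1 × 3 = 3 m/s
3–4 s: -6 × 1 = -6 m/s
4–5 s: 2 × 1 = 2 m/s
5–8 s: -8 × 3 = -24 m/s
Δv = -25 m/s, so v(8) = -5 + (-25) = -30 m/s.

-30 m/s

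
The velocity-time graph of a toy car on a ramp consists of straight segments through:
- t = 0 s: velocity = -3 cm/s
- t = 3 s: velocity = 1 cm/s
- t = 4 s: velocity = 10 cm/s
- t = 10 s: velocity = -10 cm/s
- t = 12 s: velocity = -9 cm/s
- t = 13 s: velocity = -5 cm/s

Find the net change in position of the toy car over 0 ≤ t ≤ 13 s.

-23.5 cm

Net displacement equals the area under the velocity-time graph (areas below the axis count negative).
0–3 s: ½(-3 + 1)(3) = -3 cm
3–4 s: ½(1 + 10)(1) = 5.5 cm
4–10 s: ½(10 + -10)(6) = 0 cm
10–12 s: ½(-10 + -9)(2) = -19 cm
12–13 s: ½(-9 + -5)(1) = -7 cm
Net displacement = -23.5 cm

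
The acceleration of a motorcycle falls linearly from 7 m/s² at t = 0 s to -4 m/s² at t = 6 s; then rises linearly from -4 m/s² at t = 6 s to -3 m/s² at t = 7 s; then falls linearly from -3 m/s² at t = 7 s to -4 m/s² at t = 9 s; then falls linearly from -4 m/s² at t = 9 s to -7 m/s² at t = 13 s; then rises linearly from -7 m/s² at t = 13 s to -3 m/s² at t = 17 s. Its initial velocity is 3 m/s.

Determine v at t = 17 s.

Δv equals the area under the a-t graph; then v = v₀ + Δv.
0–6 s: ½(7 + -4)(6) = 9 m/s
6–7 s: ½(-4 + -3)(1) = -3.5 m/s
7–9 s: ½(-3 + -4)(2) = -7 m/s
9–13 s: ½(-4 + -7)(4) = -22 m/s
13–17 s: ½(-7 + -3)(4) = -20 m/s
Δv = -43.5 m/s, so v(17) = 3 + (-43.5) = -40.5 m/s.

-40.5 m/s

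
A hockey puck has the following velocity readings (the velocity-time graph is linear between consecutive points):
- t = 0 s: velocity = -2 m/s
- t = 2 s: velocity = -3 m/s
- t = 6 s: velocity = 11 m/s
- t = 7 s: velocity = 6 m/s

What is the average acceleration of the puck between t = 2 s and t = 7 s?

Average acceleration = Δv/Δt = (6 − -3)/(7 − 2) = 1.8 m/s².

1.8 m/s²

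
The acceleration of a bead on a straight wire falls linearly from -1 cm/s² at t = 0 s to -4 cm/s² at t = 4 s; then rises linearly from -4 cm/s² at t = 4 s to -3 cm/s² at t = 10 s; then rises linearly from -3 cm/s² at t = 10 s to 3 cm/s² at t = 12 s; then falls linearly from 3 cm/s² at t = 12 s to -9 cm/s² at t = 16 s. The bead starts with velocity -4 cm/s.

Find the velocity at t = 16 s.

Δv equals the area under the a-t graph; then v = v₀ + Δv.
0–4 s: ½(-1 + -4)(4) = -10 cm/s
4–10 s: ½(-4 + -3)(6) = -21 cm/s
10–12 s: ½(-3 + 3)(2) = 0 cm/s
12–16 s: ½(3 + -9)(4) = -12 cm/s
Δv = -43 cm/s, so v(16) = -4 + (-43) = -47 cm/s.

-47 cm/s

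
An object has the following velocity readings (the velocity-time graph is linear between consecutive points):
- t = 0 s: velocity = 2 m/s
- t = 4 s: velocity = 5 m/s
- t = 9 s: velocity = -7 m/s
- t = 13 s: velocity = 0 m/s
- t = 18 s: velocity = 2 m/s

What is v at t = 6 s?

0.2 m/s

On 4–9 s the graph is linear from 5 to -7 m/s: v(6) = 5 + (-7 − 5)·(6 − 4)/(9 − 4) = 0.2 m/s.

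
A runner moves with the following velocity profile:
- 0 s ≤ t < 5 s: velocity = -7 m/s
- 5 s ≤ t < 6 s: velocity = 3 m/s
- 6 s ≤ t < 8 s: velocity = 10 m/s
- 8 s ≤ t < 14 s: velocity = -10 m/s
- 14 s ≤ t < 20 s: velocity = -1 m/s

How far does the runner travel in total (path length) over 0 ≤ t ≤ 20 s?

124 m

Total distance travelled is ∫|v| dt — sum the magnitudes of each area piece.
0–5 s: |-7| × 5 = 35 m
5–6 s: |3| × 1 = 3 m
6–8 s: |10| × 2 = 20 m
8–14 s: |-10| × 6 = 60 m
14–20 s: |-1| × 6 = 6 m
Total distance = 124 m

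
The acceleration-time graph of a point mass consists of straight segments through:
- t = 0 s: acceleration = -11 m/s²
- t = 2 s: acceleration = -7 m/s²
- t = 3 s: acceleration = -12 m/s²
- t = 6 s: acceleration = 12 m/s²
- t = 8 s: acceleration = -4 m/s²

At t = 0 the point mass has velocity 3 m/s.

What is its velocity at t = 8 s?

Δv equals the area under the a-t graph; then v = v₀ + Δv.
0–2 s: ½(-11 + -7)(2) = -18 m/s
2–3 s: ½(-7 + -12)(1) = -9.5 m/s
3–6 s: ½(-12 + 12)(3) = 0 m/s
6–8 s: ½(12 + -4)(2) = 8 m/s
Δv = -19.5 m/s, so v(8) = 3 + (-19.5) = -16.5 m/s.

-16.5 m/s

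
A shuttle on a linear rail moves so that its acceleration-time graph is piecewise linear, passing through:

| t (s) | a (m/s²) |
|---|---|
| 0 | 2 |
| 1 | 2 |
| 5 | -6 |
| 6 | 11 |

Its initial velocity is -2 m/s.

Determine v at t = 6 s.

Δv equals the area under the a-t graph; then v = v₀ + Δv.
0–1 s: 2 × 1 = 2 m/s
1–5 s: ½(2 + -6)(4) = -8 m/s
5–6 s: ½(-6 + 11)(1) = 2.5 m/s
Δv = -3.5 m/s, so v(6) = -2 + (-3.5) = -5.5 m/s.

-5.5 m/s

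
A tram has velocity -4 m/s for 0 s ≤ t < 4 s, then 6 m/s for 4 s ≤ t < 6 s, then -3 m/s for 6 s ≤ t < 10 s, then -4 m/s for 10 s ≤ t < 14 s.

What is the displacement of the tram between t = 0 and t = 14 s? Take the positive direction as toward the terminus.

-32 m

Net displacement equals the area under the velocity-time graph (areas below the axis count negative).
0–4 s: -4 × 4 = -16 m
4–6 s: 6 × 2 = 12 m
6–10 s: -3 × 4 = -12 m
10–14 s: -4 × 4 = -16 m
Net displacement = -32 m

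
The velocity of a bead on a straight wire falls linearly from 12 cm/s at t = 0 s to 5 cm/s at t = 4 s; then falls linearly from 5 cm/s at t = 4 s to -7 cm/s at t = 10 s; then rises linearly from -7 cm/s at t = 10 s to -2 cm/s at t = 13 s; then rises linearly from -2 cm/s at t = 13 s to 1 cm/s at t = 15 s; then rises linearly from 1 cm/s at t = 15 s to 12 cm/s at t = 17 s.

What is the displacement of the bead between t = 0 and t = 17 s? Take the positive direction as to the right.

26.5 cm

Net displacement equals the area under the velocity-time graph (areas below the axis count negative).
0–4 s: ½(12 + 5)(4) = 34 cm
4–10 s: ½(5 + -7)(6) = -6 cm
10–13 s: ½(-7 + -2)(3) = -13.5 cm
13–15 s: ½(-2 + 1)(2) = -1 cm
15–17 s: ½(1 + 12)(2) = 13 cm
Net displacement = 26.5 cm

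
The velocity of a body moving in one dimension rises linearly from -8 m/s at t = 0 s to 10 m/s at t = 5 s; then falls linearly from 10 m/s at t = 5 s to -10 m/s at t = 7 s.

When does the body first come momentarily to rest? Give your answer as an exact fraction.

t = 20/9 s

v changes sign on 0–5 s (from -8 to 10); the graph is linear there, so v = 0 at t = 0 + (8)·(5 − 0)/(10 − -8) = 20/9 s.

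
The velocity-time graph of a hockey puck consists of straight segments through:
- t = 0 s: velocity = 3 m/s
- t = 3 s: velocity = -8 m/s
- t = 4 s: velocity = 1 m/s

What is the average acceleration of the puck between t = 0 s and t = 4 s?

Average acceleration = Δv/Δt = (1 − 3)/(4 − 0) = -0.5 m/s².

-0.5 m/s²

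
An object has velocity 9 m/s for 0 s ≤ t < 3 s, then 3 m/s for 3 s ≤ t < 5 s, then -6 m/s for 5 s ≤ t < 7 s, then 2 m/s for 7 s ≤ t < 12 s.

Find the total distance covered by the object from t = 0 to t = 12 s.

Distance (not displacement) is the total path length: add the absolute areas under v-t.
0–3 s: |9| × 3 = 27 m
3–5 s: |3| × 2 = 6 m
5–7 s: |-6| × 2 = 12 m
7–12 s: |2| × 5 = 10 m
Total distance = 55 m

55 m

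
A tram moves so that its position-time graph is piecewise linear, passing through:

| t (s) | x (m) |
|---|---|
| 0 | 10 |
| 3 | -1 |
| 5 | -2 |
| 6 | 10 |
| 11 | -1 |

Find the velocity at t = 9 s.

-2.2 m/s

Velocity is the slope of the x-t graph on 6–11 s: (-1 − 10)/(11 − 6) = -2.2 m/s.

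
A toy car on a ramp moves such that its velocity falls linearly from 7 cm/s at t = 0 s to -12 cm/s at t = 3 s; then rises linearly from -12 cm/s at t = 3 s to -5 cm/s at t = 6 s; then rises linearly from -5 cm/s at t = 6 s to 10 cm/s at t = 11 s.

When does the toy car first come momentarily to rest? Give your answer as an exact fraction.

v changes sign on 0–3 s (from 7 to -12); the graph is linear there, so v = 0 at t = 0 + (-7)·(3 − 0)/(-12 − 7) = 21/19 s.

t = 21/19 s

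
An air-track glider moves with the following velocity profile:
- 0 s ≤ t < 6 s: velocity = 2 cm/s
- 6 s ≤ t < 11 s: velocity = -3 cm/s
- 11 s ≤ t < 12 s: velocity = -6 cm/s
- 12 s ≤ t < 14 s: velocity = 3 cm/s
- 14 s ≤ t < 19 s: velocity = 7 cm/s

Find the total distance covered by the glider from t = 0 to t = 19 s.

Distance (not displacement) is the total path length: add the absolute areas under v-t.
0–6 s: |2| × 6 = 12 cm
6–11 s: |-3| × 5 = 15 cm
11–12 s: |-6| × 1 = 6 cm
12–14 s: |3| × 2 = 6 cm
14–19 s: |7| × 5 = 35 cm
Total distance = 74 cm

74 cm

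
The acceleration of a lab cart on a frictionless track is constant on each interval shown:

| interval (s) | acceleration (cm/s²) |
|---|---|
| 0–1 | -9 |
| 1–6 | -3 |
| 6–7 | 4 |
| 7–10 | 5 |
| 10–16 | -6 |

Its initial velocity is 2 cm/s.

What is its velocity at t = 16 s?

-39 cm/s

Δv equals the area under the a-t graph; then v = v₀ + Δv.
0–1 s: -9 × 1 = -9 cm/s
1–6 s: -3 × 5 = -15 cm/s
6–7 s: 4 × 1 = 4 cm/s
7–10 s: 5 × 3 = 15 cm/s
10–16 s: -6 × 6 = -36 cm/s
Δv = -41 cm/s, so v(16) = 2 + (-41) = -39 cm/s.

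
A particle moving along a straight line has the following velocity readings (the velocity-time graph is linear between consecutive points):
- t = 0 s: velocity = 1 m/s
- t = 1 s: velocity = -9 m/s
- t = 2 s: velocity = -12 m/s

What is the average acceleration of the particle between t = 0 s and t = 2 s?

Average acceleration = Δv/Δt = (-12 − 1)/(2 − 0) = -6.5 m/s².

-6.5 m/s²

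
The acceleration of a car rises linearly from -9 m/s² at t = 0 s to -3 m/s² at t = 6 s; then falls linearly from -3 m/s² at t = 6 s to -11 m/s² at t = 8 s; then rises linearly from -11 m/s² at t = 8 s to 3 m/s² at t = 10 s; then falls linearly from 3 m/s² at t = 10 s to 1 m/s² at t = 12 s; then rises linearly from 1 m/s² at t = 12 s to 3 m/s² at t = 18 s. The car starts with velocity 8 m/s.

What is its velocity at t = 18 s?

-34 m/s

Δv equals the area under the a-t graph; then v = v₀ + Δv.
0–6 s: ½(-9 + -3)(6) = -36 m/s
6–8 s: ½(-3 + -11)(2) = -14 m/s
8–10 s: ½(-11 + 3)(2) = -8 m/s
10–12 s: ½(3 + 1)(2) = 4 m/s
12–18 s: ½(1 + 3)(6) = 12 m/s
Δv = -42 m/s, so v(18) = 8 + (-42) = -34 m/s.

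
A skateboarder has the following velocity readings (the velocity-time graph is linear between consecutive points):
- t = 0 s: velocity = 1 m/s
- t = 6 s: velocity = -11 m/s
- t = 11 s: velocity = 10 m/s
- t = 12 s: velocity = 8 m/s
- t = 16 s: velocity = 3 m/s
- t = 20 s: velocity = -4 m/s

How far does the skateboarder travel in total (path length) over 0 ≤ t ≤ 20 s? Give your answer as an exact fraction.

1994/21 m

Total distance travelled is ∫|v| dt — sum the magnitudes of each area piece.
0–6 s: v = 0 at t = 0.5 s; triangle areas 0.25 + 30.25 = 30.5 m
6–11 s: v = 0 at t = 181/21 s; triangle areas 605/42 + 250/21 = 1105/42 m
11–12 s: |½(10 + 8)(1)| = 9 m
12–16 s: |½(8 + 3)(4)| = 22 m
16–20 s: v = 0 at t = 124/7 s; triangle areas 18/7 + 32/7 = 50/7 m
Total distance = 1994/21 m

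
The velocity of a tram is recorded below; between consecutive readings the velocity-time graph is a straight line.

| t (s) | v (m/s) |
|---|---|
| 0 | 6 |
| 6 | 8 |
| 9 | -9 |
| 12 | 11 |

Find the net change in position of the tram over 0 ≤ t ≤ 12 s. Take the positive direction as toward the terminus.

Net displacement equals the area under the velocity-time graph (areas below the axis count negative).
0–6 s: ½(6 + 8)(6) = 42 m
6–9 s: ½(8 + -9)(3) = -1.5 m
9–12 s: ½(-9 + 11)(3) = 3 m
Net displacement = 43.5 m

43.5 m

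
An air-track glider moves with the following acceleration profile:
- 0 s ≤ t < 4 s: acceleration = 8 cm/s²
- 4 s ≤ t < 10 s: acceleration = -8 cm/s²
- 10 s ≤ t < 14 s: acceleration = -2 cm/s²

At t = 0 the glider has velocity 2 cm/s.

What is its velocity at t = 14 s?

Δv equals the area under the a-t graph; then v = v₀ + Δv.
0–4 s: 8 × 4 = 32 cm/s
4–10 s: -8 × 6 = -48 cm/s
10–14 s: -2 × 4 = -8 cm/s
Δv = -24 cm/s, so v(14) = 2 + (-24) = -22 cm/s.

-22 cm/s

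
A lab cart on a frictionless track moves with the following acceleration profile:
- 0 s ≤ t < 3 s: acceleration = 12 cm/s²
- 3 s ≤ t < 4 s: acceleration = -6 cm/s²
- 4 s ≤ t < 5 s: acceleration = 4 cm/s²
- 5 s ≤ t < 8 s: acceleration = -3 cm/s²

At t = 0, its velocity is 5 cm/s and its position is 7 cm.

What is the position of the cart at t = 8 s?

254.5 cm

On each constant-a segment, Δv = aΔt and Δx = v₀Δt + ½aΔt²; chain segment to segment.
0–3 s: v starts 5 cm/s; Δx = 5·3 + ½·12·3² = 69 cm; v ends 41 cm/s.
3–4 s: v starts 41 cm/s; Δx = 41·1 + ½·-6·1² = 38 cm; v ends 35 cm/s.
4–5 s: v starts 35 cm/s; Δx = 35·1 + ½·4·1² = 37 cm; v ends 39 cm/s.
5–8 s: v starts 39 cm/s; Δx = 39·3 + ½·-3·3² = 103.5 cm; v ends 30 cm/s.
x(8) = 7 + Σ Δx = 254.5 cm.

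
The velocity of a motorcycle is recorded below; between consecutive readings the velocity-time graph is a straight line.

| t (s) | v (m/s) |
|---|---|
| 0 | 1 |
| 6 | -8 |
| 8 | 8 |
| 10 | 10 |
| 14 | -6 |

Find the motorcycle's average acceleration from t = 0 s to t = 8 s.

Average acceleration = Δv/Δt = (8 − 1)/(8 − 0) = 0.875 m/s².

0.875 m/s²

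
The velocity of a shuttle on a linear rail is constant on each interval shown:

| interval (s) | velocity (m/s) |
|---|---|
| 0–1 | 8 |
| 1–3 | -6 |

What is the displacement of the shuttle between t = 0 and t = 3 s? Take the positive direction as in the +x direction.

Displacement is the signed area under the v-t curve.
0–1 s: 8 × 1 = 8 m
1–3 s: -6 × 2 = -12 m
Net displacement = -4 m

-4 m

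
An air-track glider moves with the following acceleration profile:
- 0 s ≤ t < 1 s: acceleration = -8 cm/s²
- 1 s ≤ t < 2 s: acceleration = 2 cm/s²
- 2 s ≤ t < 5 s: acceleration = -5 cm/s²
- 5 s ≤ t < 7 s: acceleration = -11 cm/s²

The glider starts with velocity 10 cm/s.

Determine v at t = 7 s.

-33 cm/s

Δv equals the area under the a-t graph; then v = v₀ + Δv.
0–1 s: -8 × 1 = -8 cm/s
1–2 s: 2 × 1 = 2 cm/s
2–5 s: -5 × 3 = -15 cm/s
5–7 s: -11 × 2 = -22 cm/s
Δv = -43 cm/s, so v(7) = 10 + (-43) = -33 cm/s.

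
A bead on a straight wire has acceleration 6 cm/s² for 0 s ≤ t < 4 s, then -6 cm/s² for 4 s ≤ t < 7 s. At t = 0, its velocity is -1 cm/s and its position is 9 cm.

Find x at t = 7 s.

On each constant-a segment, Δv = aΔt and Δx = v₀Δt + ½aΔt²; chain segment to segment.
0–4 s: v starts -1 cm/s; Δx = -1·4 + ½·6·4² = 44 cm; v ends 23 cm/s.
4–7 s: v starts 23 cm/s; Δx = 23·3 + ½·-6·3² = 42 cm; v ends 5 cm/s.
x(7) = 9 + Σ Δx = 95 cm.

95 cm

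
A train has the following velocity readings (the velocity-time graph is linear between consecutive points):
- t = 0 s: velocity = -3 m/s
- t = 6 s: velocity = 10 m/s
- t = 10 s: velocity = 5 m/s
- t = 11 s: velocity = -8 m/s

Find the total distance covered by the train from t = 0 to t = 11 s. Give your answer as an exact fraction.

1523/26 m

Total distance travelled is ∫|v| dt — sum the magnitudes of each area piece.
0–6 s: v = 0 at t = 18/13 s; triangle areas 27/13 + 300/13 = 327/13 m
6–10 s: |½(10 + 5)(4)| = 30 m
10–11 s: v = 0 at t = 135/13 s; triangle areas 25/26 + 32/13 = 89/26 m
Total distance = 1523/26 m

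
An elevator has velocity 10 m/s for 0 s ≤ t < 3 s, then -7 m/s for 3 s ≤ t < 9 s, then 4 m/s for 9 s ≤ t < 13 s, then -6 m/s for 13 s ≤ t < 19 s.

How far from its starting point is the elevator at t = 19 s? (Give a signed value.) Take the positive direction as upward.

-32 m

Net displacement equals the area under the velocity-time graph (areas below the axis count negative).
0–3 s: 10 × 3 = 30 m
3–9 s: -7 × 6 = -42 m
9–13 s: 4 × 4 = 16 m
13–19 s: -6 × 6 = -36 m
Net displacement = -32 m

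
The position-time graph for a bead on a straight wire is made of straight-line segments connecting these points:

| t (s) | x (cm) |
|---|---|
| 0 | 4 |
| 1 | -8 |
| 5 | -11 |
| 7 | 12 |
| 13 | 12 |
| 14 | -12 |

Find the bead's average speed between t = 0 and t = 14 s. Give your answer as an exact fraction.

Average speed = (total path length)/(elapsed time); on a piecewise-linear x-t graph the path length is Σ|Δx|.
0–1 s: |Δx| = |-8 − 4| = 12 cm
1–5 s: |Δx| = |-11 − -8| = 3 cm
5–7 s: |Δx| = |12 − -11| = 23 cm
7–13 s: |Δx| = |12 − 12| = 0 cm
13–14 s: |Δx| = |-12 − 12| = 24 cm
Total path = 62 cm; average speed = 62/14 = 31/7 cm/s.

31/7 cm/s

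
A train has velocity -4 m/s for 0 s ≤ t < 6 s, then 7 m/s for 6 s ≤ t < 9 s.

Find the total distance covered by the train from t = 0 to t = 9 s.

45 m

Total distance travelled is ∫|v| dt — sum the magnitudes of each area piece.
0–6 s: |-4| × 6 = 24 m
6–9 s: |7| × 3 = 21 m
Total distance = 45 m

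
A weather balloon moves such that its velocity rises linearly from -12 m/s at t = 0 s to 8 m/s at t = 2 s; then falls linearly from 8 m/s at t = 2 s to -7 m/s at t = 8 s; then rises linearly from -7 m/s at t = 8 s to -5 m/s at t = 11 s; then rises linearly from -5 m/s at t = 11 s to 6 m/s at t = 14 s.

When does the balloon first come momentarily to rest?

v changes sign on 0–2 s (from -12 to 8); the graph is linear there, so v = 0 at t = 0 + (12)·(2 − 0)/(8 − -12) = 1.2 s.

t = 1.2 s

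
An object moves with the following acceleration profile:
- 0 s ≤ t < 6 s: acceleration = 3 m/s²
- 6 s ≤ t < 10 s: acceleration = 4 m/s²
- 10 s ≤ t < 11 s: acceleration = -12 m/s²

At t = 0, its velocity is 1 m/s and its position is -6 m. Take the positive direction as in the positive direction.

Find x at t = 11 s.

On each constant-a segment, Δv = aΔt and Δx = v₀Δt + ½aΔt²; chain segment to segment.
0–6 s: v starts 1 m/s; Δx = 1·6 + ½·3·6² = 60 m; v ends 19 m/s.
6–10 s: v starts 19 m/s; Δx = 19·4 + ½·4·4² = 108 m; v ends 35 m/s.
10–11 s: v starts 35 m/s; Δx = 35·1 + ½·-12·1² = 29 m; v ends 23 m/s.
x(11) = -6 + Σ Δx = 191 m.

191 m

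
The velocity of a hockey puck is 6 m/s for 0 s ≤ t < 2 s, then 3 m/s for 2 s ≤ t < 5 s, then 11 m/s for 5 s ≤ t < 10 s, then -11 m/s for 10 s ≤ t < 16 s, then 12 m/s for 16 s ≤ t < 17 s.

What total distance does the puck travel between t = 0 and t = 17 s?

154 m

Distance (not displacement) is the total path length: add the absolute areas under v-t.
0–2 s: |6| × 2 = 12 m
2–5 s: |3| × 3 = 9 m
5–10 s: |11| × 5 = 55 m
10–16 s: |-11| × 6 = 66 m
16–17 s: |12| × 1 = 12 m
Total distance = 154 m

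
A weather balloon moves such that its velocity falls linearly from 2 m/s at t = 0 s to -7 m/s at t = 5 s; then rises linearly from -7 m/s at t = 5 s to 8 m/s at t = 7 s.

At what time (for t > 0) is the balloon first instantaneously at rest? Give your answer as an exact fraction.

t = 10/9 s

v changes sign on 0–5 s (from 2 to -7); the graph is linear there, so v = 0 at t = 0 + (-2)·(5 − 0)/(-7 − 2) = 10/9 s.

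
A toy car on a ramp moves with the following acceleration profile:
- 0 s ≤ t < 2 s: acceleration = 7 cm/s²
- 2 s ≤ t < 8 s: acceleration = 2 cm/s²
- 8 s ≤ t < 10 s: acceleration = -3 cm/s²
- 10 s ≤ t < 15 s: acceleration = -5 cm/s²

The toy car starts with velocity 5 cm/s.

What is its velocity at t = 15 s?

Δv equals the area under the a-t graph; then v = v₀ + Δv.
0–2 s: 7 × 2 = 14 cm/s
2–8 s: 2 × 6 = 12 cm/s
8–10 s: -3 × 2 = -6 cm/s
10–15 s: -5 × 5 = -25 cm/s
Δv = -5 cm/s, so v(15) = 5 + (-5) = 0 cm/s.

0 cm/s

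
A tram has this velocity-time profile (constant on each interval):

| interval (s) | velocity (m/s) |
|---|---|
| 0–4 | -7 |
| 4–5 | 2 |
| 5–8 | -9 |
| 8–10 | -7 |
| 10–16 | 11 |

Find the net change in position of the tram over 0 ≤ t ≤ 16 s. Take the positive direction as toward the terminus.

Displacement is the signed area under the v-t curve.
0–4 s: -7 × 4 = -28 m
4–5 s: 2 × 1 = 2 m
5–8 s: -9 × 3 = -27 m
8–10 s: -7 × 2 = -14 m
10–16 s: 11 × 6 = 66 m
Net displacement = -1 m

-1 m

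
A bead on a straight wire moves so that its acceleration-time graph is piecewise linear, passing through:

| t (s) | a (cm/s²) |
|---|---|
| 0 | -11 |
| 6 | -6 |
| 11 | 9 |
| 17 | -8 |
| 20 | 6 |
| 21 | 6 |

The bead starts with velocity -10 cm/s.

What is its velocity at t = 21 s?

Δv equals the area under the a-t graph; then v = v₀ + Δv.
0–6 s: ½(-11 + -6)(6) = -51 cm/s
6–11 s: ½(-6 + 9)(5) = 7.5 cm/s
11–17 s: ½(9 + -8)(6) = 3 cm/s
17–20 s: ½(-8 + 6)(3) = -3 cm/s
20–21 s: 6 × 1 = 6 cm/s
Δv = -37.5 cm/s, so v(21) = -10 + (-37.5) = -47.5 cm/s.

-47.5 cm/s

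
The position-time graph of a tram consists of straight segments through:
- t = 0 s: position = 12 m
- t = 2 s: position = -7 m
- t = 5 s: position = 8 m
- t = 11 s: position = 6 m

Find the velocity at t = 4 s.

Velocity is the slope of the x-t graph on 2–5 s: (8 − -7)/(5 − 2) = 5 m/s.

5 m/s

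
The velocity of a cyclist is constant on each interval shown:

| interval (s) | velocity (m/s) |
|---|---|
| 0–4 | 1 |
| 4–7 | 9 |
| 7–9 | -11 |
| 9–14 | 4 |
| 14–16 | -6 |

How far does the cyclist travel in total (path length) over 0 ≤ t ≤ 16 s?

85 m

Total distance travelled is ∫|v| dt — sum the magnitudes of each area piece.
0–4 s: |1| × 4 = 4 m
4–7 s: |9| × 3 = 27 m
7–9 s: |-11| × 2 = 22 m
9–14 s: |4| × 5 = 20 m
14–16 s: |-6| × 2 = 12 m
Total distance = 85 m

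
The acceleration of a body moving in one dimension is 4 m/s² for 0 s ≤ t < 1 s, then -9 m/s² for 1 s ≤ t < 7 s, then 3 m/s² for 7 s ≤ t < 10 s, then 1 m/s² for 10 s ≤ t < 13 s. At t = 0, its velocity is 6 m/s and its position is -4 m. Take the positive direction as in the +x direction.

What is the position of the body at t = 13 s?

On each constant-a segment, Δv = aΔt and Δx = v₀Δt + ½aΔt²; chain segment to segment.
0–1 s: v starts 6 m/s; Δx = 6·1 + ½·4·1² = 8 m; v ends 10 m/s.
1–7 s: v starts 10 m/s; Δx = 10·6 + ½·-9·6² = -102 m; v ends -44 m/s.
7–10 s: v starts -44 m/s; Δx = -44·3 + ½·3·3² = -118.5 m; v ends -35 m/s.
10–13 s: v starts -35 m/s; Δx = -35·3 + ½·1·3² = -100.5 m; v ends -32 m/s.
x(13) = -4 + Σ Δx = -317 m.

-317 m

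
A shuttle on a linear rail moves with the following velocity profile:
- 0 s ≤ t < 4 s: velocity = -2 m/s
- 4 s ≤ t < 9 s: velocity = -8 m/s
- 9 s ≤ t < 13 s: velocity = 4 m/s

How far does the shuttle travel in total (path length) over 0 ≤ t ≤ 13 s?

Total distance travelled is ∫|v| dt — sum the magnitudes of each area piece.
0–4 s: |-2| × 4 = 8 m
4–9 s: |-8| × 5 = 40 m
9–13 s: |4| × 4 = 16 m
Total distance = 64 m

64 m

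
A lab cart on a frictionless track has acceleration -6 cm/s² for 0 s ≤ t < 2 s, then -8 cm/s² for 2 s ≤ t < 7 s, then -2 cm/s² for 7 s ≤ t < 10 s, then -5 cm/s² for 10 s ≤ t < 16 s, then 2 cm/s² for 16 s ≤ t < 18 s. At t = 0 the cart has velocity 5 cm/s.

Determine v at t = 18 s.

Δv equals the area under the a-t graph; then v = v₀ + Δv.
0–2 s: -6 × 2 = -12 cm/s
2–7 s: -8 × 5 = -40 cm/s
7–10 s: -2 × 3 = -6 cm/s
10–16 s: -5 × 6 = -30 cm/s
16–18 s: 2 × 2 = 4 cm/s
Δv = -84 cm/s, so v(18) = 5 + (-84) = -79 cm/s.

-79 cm/s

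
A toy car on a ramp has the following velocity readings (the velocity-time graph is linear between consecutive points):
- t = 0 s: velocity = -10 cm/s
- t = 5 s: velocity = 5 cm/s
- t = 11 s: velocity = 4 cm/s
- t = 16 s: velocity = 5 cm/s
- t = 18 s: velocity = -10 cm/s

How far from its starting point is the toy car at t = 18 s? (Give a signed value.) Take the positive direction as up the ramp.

Displacement is the signed area under the v-t curve.
0–5 s: ½(-10 + 5)(5) = -12.5 cm
5–11 s: ½(5 + 4)(6) = 27 cm
11–16 s: ½(4 + 5)(5) = 22.5 cm
16–18 s: ½(5 + -10)(2) = -5 cm
Net displacement = 32 cm

32 cm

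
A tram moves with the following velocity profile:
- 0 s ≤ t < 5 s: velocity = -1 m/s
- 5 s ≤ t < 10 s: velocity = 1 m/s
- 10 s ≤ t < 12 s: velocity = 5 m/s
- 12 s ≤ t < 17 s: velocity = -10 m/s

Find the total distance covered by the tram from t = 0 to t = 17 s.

70 m

Distance (not displacement) is the total path length: add the absolute areas under v-t.
0–5 s: |-1| × 5 = 5 m
5–10 s: |1| × 5 = 5 m
10–12 s: |5| × 2 = 10 m
12–17 s: |-10| × 5 = 50 m
Total distance = 70 m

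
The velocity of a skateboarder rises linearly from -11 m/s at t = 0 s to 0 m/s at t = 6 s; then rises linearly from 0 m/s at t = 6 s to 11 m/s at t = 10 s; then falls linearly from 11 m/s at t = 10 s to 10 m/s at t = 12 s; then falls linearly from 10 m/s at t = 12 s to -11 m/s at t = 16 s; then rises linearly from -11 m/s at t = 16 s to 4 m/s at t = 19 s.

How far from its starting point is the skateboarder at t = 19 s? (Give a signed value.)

Displacement is the signed area under the v-t curve.
0–6 s: ½(-11 + 0)(6) = -33 m
6–10 s: ½(0 + 11)(4) = 22 m
10–12 s: ½(11 + 10)(2) = 21 m
12–16 s: ½(10 + -11)(4) = -2 m
16–19 s: ½(-11 + 4)(3) = -10.5 m
Net displacement = -2.5 m

-2.5 m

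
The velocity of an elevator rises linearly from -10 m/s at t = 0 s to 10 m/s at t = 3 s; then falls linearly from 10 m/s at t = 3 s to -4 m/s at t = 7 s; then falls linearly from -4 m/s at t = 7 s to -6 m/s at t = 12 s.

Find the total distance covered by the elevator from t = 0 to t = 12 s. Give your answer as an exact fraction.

Distance (not displacement) is the total path length: add the absolute areas under v-t.
0–3 s: v = 0 at t = 1.5 s; triangle areas 7.5 + 7.5 = 15 m
3–7 s: v = 0 at t = 41/7 s; triangle areas 100/7 + 16/7 = 116/7 m
7–12 s: |½(-4 + -6)(5)| = 25 m
Total distance = 396/7 m

396/7 m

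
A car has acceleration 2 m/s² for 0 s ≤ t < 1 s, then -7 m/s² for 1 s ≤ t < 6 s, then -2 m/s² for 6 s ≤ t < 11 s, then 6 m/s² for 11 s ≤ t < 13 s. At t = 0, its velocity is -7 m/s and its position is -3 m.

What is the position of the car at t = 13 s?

On each constant-a segment, Δv = aΔt and Δx = v₀Δt + ½aΔt²; chain segment to segment.
0–1 s: v starts -7 m/s; Δx = -7·1 + ½·2·1² = -6 m; v ends -5 m/s.
1–6 s: v starts -5 m/s; Δx = -5·5 + ½·-7·5² = -112.5 m; v ends -40 m/s.
6–11 s: v starts -40 m/s; Δx = -40·5 + ½·-2·5² = -225 m; v ends -50 m/s.
11–13 s: v starts -50 m/s; Δx = -50·2 + ½·6·2² = -88 m; v ends -38 m/s.
x(13) = -3 + Σ Δx = -434.5 m.

-434.5 m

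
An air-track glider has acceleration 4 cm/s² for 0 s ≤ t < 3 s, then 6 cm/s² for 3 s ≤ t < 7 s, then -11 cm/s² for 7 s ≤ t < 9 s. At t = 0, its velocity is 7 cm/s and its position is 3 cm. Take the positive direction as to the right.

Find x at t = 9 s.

230 cm

On each constant-a segment, Δv = aΔt and Δx = v₀Δt + ½aΔt²; chain segment to segment.
0–3 s: v starts 7 cm/s; Δx = 7·3 + ½·4·3² = 39 cm; v ends 19 cm/s.
3–7 s: v starts 19 cm/s; Δx = 19·4 + ½·6·4² = 124 cm; v ends 43 cm/s.
7–9 s: v starts 43 cm/s; Δx = 43·2 + ½·-11·2² = 64 cm; v ends 21 cm/s.
x(9) = 3 + Σ Δx = 230 cm.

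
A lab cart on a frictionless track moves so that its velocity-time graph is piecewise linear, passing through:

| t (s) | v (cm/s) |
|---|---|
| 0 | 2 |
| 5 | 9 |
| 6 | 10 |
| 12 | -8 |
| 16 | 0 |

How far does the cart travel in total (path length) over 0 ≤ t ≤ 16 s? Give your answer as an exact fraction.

Distance (not displacement) is the total path length: add the absolute areas under v-t.
0–5 s: |½(2 + 9)(5)| = 27.5 cm
5–6 s: |½(9 + 10)(1)| = 9.5 cm
6–12 s: v = 0 at t = 28/3 s; triangle areas 50/3 + 32/3 = 82/3 cm
12–16 s: |½(-8 + 0)(4)| = 16 cm
Total distance = 241/3 cm

241/3 cm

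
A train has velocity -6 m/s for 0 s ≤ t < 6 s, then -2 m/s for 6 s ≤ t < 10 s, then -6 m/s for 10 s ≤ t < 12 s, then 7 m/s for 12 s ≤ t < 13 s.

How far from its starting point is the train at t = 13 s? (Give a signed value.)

Displacement is the signed area under the v-t curve.
0–6 s: -6 × 6 = -36 m
6–10 s: -2 × 4 = -8 m
10–12 s: -6 × 2 = -12 m
12–13 s: 7 × 1 = 7 m
Net displacement = -49 m

-49 m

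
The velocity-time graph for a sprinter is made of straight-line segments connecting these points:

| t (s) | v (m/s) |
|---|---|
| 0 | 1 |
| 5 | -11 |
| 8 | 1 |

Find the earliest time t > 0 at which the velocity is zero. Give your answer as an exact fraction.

v changes sign on 0–5 s (from 1 to -11); the graph is linear there, so v = 0 at t = 0 + (-1)·(5 − 0)/(-11 − 1) = 5/12 s.

t = 5/12 s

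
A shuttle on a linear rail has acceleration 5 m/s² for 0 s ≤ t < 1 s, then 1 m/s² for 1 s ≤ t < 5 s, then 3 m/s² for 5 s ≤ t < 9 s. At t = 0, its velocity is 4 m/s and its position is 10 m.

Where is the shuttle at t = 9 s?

On each constant-a segment, Δv = aΔt and Δx = v₀Δt + ½aΔt²; chain segment to segment.
0–1 s: v starts 4 m/s; Δx = 4·1 + ½·5·1² = 6.5 m; v ends 9 m/s.
1–5 s: v starts 9 m/s; Δx = 9·4 + ½·1·4² = 44 m; v ends 13 m/s.
5–9 s: v starts 13 m/s; Δx = 13·4 + ½·3·4² = 76 m; v ends 25 m/s.
x(9) = 10 + Σ Δx = 136.5 m.

136.5 m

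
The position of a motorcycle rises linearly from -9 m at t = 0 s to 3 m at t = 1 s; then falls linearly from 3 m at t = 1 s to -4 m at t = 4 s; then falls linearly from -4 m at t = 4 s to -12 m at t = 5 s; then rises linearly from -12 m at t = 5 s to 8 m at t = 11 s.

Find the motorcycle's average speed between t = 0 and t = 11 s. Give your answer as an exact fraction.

47/11 m/s

Average speed = (total path length)/(elapsed time); on a piecewise-linear x-t graph the path length is Σ|Δx|.
0–1 s: |Δx| = |3 − -9| = 12 m
1–4 s: |Δx| = |-4 − 3| = 7 m
4–5 s: |Δx| = |-12 − -4| = 8 m
5–11 s: |Δx| = |8 − -12| = 20 m
Total path = 47 m; average speed = 47/11 = 47/11 m/s.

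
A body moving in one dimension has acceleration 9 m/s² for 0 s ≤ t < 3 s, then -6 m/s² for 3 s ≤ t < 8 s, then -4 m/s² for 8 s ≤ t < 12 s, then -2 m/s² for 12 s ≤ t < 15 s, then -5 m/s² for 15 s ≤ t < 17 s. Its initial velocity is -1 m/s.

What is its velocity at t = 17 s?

-36 m/s

Δv equals the area under the a-t graph; then v = v₀ + Δv.
0–3 s: 9 × 3 = 27 m/s
3–8 s: -6 × 5 = -30 m/s
8–12 s: -4 × 4 = -16 m/s
12–15 s: -2 × 3 = -6 m/s
15–17 s: -5 × 2 = -10 m/s
Δv = -35 m/s, so v(17) = -1 + (-35) = -36 m/s.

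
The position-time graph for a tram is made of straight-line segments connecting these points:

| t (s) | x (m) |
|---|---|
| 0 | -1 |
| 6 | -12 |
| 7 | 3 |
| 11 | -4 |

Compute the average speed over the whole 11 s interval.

3 m/s

Average speed = (total path length)/(elapsed time); on a piecewise-linear x-t graph the path length is Σ|Δx|.
0–6 s: |Δx| = |-12 − -1| = 11 m
6–7 s: |Δx| = |3 − -12| = 15 m
7–11 s: |Δx| = |-4 − 3| = 7 m
Total path = 33 m; average speed = 33/11 = 3 m/s.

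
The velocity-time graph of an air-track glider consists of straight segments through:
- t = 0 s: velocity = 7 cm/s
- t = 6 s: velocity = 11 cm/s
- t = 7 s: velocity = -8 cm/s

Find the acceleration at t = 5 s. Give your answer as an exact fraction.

Acceleration is the slope of the v-t graph on 0–6 s: (11 − 7)/(6 − 0) = 2/3 cm/s².

2/3 cm/s²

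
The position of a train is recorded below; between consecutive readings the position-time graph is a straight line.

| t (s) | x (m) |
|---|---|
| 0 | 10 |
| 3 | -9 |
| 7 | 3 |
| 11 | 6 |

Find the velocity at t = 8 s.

Velocity is the slope of the x-t graph on 7–11 s: (6 − 3)/(11 − 7) = 0.75 m/s.

0.75 m/s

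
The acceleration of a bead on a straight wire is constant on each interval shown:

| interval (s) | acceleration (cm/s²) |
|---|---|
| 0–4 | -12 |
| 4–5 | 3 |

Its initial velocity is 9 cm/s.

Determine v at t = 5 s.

-36 cm/s

Δv equals the area under the a-t graph; then v = v₀ + Δv.
0–4 s: -12 × 4 = -48 cm/s
4–5 s: 3 × 1 = 3 cm/s
Δv = -45 cm/s, so v(5) = 9 + (-45) = -36 cm/s.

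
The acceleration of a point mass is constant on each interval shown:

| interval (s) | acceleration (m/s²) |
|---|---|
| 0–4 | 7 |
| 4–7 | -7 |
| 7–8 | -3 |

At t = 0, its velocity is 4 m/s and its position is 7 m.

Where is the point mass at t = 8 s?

On each constant-a segment, Δv = aΔt and Δx = v₀Δt + ½aΔt²; chain segment to segment.
0–4 s: v starts 4 m/s; Δx = 4·4 + ½·7·4² = 72 m; v ends 32 m/s.
4–7 s: v starts 32 m/s; Δx = 32·3 + ½·-7·3² = 64.5 m; v ends 11 m/s.
7–8 s: v starts 11 m/s; Δx = 11·1 + ½·-3·1² = 9.5 m; v ends 8 m/s.
x(8) = 7 + Σ Δx = 153 m.

153 m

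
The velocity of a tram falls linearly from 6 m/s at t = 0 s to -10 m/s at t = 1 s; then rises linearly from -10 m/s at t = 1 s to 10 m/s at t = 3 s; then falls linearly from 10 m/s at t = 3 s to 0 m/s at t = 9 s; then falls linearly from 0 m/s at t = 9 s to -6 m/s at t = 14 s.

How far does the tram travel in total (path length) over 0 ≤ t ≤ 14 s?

59.25 m

Total distance travelled is ∫|v| dt — sum the magnitudes of each area piece.
0–1 s: v = 0 at t = 0.375 s; triangle areas 1.125 + 3.125 = 4.25 m
1–3 s: v = 0 at t = 2 s; triangle areas 5 + 5 = 10 m
3–9 s: |½(10 + 0)(6)| = 30 m
9–14 s: |½(0 + -6)(5)| = 15 m
Total distance = 59.25 m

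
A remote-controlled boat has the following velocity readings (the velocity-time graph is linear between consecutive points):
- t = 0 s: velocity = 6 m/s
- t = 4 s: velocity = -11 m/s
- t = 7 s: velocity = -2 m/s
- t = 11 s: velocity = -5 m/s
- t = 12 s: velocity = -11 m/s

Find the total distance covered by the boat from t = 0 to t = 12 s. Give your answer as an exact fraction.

2039/34 m

Total distance travelled is ∫|v| dt — sum the magnitudes of each area piece.
0–4 s: v = 0 at t = 24/17 s; triangle areas 72/17 + 242/17 = 314/17 m
4–7 s: |½(-11 + -2)(3)| = 19.5 m
7–11 s: |½(-2 + -5)(4)| = 14 m
11–12 s: |½(-5 + -11)(1)| = 8 m
Total distance = 2039/34 m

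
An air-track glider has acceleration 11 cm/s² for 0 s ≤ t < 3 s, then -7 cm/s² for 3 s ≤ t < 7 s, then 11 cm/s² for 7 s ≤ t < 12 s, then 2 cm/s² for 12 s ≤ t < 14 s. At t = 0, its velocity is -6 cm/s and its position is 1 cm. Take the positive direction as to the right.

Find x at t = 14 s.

329 cm

On each constant-a segment, Δv = aΔt and Δx = v₀Δt + ½aΔt²; chain segment to segment.
0–3 s: v starts -6 cm/s; Δx = -6·3 + ½·11·3² = 31.5 cm; v ends 27 cm/s.
3–7 s: v starts 27 cm/s; Δx = 27·4 + ½·-7·4² = 52 cm; v ends -1 cm/s.
7–12 s: v starts -1 cm/s; Δx = -1·5 + ½·11·5² = 132.5 cm; v ends 54 cm/s.
12–14 s: v starts 54 cm/s; Δx = 54·2 + ½·2·2² = 112 cm; v ends 58 cm/s.
x(14) = 1 + Σ Δx = 329 cm.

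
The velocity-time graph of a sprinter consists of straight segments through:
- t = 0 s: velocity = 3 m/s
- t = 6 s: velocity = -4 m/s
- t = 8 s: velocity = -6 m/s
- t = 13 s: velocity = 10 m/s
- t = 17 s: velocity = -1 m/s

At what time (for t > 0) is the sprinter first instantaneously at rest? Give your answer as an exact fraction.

v changes sign on 0–6 s (from 3 to -4); the graph is linear there, so v = 0 at t = 0 + (-3)·(6 − 0)/(-4 − 3) = 18/7 s.

t = 18/7 s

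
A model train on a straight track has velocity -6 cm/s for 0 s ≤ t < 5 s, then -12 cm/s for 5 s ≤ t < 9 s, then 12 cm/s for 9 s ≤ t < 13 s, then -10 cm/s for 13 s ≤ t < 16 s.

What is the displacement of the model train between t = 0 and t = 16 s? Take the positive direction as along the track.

Net displacement equals the area under the velocity-time graph (areas below the axis count negative).
0–5 s: -6 × 5 = -30 cm
5–9 s: -12 × 4 = -48 cm
9–13 s: 12 × 4 = 48 cm
13–16 s: -10 × 3 = -30 cm
Net displacement = -60 cm

-60 cm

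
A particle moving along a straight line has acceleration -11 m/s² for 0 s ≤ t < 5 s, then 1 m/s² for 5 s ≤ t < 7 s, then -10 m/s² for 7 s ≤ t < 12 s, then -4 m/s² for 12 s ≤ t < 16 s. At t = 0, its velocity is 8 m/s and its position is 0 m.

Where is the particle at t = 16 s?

-951.5 m

On each constant-a segment, Δv = aΔt and Δx = v₀Δt + ½aΔt²; chain segment to segment.
0–5 s: v starts 8 m/s; Δx = 8·5 + ½·-11·5² = -97.5 m; v ends -47 m/s.
5–7 s: v starts -47 m/s; Δx = -47·2 + ½·1·2² = -92 m; v ends -45 m/s.
7–12 s: v starts -45 m/s; Δx = -45·5 + ½·-10·5² = -350 m; v ends -95 m/s.
12–16 s: v starts -95 m/s; Δx = -95·4 + ½·-4·4² = -412 m; v ends -111 m/s.
x(16) = 0 + Σ Δx = -951.5 m.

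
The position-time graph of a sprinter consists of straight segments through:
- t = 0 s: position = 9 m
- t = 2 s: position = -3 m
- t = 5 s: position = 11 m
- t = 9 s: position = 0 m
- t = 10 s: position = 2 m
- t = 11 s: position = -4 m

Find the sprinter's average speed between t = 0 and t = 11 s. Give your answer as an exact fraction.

Average speed = (total path length)/(elapsed time); on a piecewise-linear x-t graph the path length is Σ|Δx|.
0–2 s: |Δx| = |-3 − 9| = 12 m
2–5 s: |Δx| = |11 − -3| = 14 m
5–9 s: |Δx| = |0 − 11| = 11 m
9–10 s: |Δx| = |2 − 0| = 2 m
10–11 s: |Δx| = |-4 − 2| = 6 m
Total path = 45 m; average speed = 45/11 = 45/11 m/s.

45/11 m/s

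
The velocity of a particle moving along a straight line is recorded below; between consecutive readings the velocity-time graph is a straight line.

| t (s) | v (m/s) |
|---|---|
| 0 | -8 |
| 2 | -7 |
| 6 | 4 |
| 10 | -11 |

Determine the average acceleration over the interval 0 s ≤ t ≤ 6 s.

Average acceleration = Δv/Δt = (4 − -8)/(6 − 0) = 2 m/s².

2 m/s²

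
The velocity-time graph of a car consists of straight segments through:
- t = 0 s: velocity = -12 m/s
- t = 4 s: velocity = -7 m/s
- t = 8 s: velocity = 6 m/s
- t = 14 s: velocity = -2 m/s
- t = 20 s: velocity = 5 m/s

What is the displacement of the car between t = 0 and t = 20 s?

Displacement is the signed area under the v-t curve.
0–4 s: ½(-12 + -7)(4) = -38 m
4–8 s: ½(-7 + 6)(4) = -2 m
8–14 s: ½(6 + -2)(6) = 12 m
14–20 s: ½(-2 + 5)(6) = 9 m
Net displacement = -19 m

-19 m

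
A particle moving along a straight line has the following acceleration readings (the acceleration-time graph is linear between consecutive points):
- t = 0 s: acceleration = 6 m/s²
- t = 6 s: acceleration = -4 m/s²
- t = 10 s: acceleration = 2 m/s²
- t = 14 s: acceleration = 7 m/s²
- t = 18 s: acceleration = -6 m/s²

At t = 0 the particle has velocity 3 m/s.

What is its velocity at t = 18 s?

25 m/s

Δv equals the area under the a-t graph; then v = v₀ + Δv.
0–6 s: ½(6 + -4)(6) = 6 m/s
6–10 s: ½(-4 + 2)(4) = -4 m/s
10–14 s: ½(2 + 7)(4) = 18 m/s
14–18 s: ½(7 + -6)(4) = 2 m/s
Δv = 22 m/s, so v(18) = 3 + (22) = 25 m/s.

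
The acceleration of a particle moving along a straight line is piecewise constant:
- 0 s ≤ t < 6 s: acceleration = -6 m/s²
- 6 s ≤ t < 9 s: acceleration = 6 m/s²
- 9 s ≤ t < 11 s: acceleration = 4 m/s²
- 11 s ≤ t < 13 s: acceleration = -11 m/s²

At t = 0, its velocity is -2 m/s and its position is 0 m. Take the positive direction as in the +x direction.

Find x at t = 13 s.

-285 m

On each constant-a segment, Δv = aΔt and Δx = v₀Δt + ½aΔt²; chain segment to segment.
0–6 s: v starts -2 m/s; Δx = -2·6 + ½·-6·6² = -120 m; v ends -38 m/s.
6–9 s: v starts -38 m/s; Δx = -38·3 + ½·6·3² = -87 m; v ends -20 m/s.
9–11 s: v starts -20 m/s; Δx = -20·2 + ½·4·2² = -32 m; v ends -12 m/s.
11–13 s: v starts -12 m/s; Δx = -12·2 + ½·-11·2² = -46 m; v ends -34 m/s.
x(13) = 0 + Σ Δx = -285 m.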